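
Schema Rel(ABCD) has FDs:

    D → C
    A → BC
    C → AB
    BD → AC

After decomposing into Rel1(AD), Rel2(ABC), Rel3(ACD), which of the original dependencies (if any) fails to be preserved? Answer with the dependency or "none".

D → C lies within Rel3.
A → BC lies within Rel2.
C → AB lies within Rel2.
BD → AC: restricted closure across fragments reaches AC.
Every dependency is enforceable on the fragments, so the decomposition is dependency-preserving.

none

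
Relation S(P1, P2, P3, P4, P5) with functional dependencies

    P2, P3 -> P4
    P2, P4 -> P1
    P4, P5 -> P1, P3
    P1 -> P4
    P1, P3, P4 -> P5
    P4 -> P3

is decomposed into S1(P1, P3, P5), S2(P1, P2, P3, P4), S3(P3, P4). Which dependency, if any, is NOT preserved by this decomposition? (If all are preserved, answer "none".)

P4, P5 -> P1, P3

Check P4, P5 → P1, P3: no single fragment contains all of {P1, P3, P4, P5}, and the restricted closure of {P4, P5} across the fragments never reaches {P1, P3}.
P2, P3 → P4 is preserved.
P2, P4 → P1 is preserved.
P1 → P4 is preserved.
P1, P3, P4 → P5 is preserved.
P4 → P3 is preserved.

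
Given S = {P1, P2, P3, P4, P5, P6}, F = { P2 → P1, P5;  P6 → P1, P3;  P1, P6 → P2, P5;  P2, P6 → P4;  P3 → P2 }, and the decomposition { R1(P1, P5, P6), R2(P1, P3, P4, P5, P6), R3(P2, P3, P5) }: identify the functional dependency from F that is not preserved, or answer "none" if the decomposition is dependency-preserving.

P2 → P1, P5

Check P2 → P1, P5: no single fragment contains all of {P1, P2, P5}, and the restricted closure of {P2} across the fragments never reaches {P1, P5}.
P6 → P1, P3 is preserved.
P1, P6 → P2, P5 is preserved.
P2, P6 → P4 is preserved.
P3 → P2 is preserved.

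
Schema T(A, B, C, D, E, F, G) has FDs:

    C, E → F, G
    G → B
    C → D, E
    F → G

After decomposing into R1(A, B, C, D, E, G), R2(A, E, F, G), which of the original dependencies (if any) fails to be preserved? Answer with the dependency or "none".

C, E → F, G

Check C, E → F, G: no single fragment contains all of {C, E, F, G}, and the restricted closure of {C, E} across the fragments never reaches {F, G}.
G → B is preserved.
C → D, E is preserved.
F → G is preserved.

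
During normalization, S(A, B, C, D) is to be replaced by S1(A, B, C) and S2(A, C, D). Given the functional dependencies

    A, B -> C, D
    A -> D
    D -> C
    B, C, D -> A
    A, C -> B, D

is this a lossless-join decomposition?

Common attributes: S1 ∩ S2 = {A, C}.
Closure of {A, C}: A → D applies, adding D; A, C → B, D applies, adding B. So (A, C)⁺ = {A, B, C, D}.
This closure contains every attribute of S1, so S1 ∩ S2 → S1. The join is lossless.

Yes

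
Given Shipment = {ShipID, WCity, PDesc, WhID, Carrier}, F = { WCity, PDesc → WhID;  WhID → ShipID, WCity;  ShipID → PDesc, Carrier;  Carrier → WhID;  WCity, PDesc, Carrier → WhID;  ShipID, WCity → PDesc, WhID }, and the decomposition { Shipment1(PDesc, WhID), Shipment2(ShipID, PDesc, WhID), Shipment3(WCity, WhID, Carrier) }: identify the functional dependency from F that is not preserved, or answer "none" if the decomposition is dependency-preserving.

Check WCity, PDesc → WhID: no single fragment contains all of {WCity, PDesc, WhID}, and the restricted closure of {WCity, PDesc} across the fragments never reaches {WhID}.
WhID → ShipID, WCity is preserved.
ShipID → PDesc, Carrier is preserved.
Carrier → WhID is preserved.
WCity, PDesc, Carrier → WhID is preserved.
ShipID, WCity → PDesc, WhID is preserved.

WCity, PDesc → WhID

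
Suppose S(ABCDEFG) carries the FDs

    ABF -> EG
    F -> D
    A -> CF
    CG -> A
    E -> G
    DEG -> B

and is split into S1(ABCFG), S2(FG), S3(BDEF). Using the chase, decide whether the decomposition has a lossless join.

Chase test. Columns are ABCDEFG; row i has aⱼ where attribute j ∈ Si, else bᵢⱼ.
Initial tableau (one row per fragment):
  row 1: a1 a2 a3 b14 b15 a6 a7
  row 2: b21 b22 b23 b24 b25 a6 a7
  row 3: b31 a2 b33 a4 a5 a6 b37
Rows 1 and 2 agree on F; apply F→D and equate their D entries.
Rows 1 and 3 agree on F; apply F→D and equate their D entries.
No row becomes fully distinguished — the join is lossy.

No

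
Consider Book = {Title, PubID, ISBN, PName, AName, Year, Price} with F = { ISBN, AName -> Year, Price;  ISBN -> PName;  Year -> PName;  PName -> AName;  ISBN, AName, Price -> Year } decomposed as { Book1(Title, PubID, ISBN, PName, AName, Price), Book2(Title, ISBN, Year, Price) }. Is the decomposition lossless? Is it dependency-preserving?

lossless but not dependency-preserving

Lossless test: (Title, ISBN, Price)⁺ = {Title, ISBN, PName, AName, Year, Price}, which contains all of one fragment — lossless.
Dependency preservation: the restricted closure of {Year} across the fragments never reaches {PName}, so Year → PName cannot be enforced without a join — not preserved.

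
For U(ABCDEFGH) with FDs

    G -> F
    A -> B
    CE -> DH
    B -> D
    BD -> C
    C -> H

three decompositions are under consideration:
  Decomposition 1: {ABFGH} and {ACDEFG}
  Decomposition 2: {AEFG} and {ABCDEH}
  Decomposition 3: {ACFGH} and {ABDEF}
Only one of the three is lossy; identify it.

Decomposition 1: common = {AFG}, closure = {ABCDFGH} → lossless.
Decomposition 2: common = {AE}, closure = {ABCDEH} → lossless.
Decomposition 3: common = {AF}, closure = {ABCDFH} → lossy.

Decomposition 3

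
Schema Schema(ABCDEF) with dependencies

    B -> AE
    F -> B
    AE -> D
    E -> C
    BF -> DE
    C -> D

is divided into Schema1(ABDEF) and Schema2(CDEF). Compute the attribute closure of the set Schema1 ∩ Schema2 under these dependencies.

ABCDEF

Schema1 ∩ Schema2 = {DEF}.
F → B applies, adding B
E → C applies, adding C
B → AE applies, adding A
Closure: {ABCDEF}.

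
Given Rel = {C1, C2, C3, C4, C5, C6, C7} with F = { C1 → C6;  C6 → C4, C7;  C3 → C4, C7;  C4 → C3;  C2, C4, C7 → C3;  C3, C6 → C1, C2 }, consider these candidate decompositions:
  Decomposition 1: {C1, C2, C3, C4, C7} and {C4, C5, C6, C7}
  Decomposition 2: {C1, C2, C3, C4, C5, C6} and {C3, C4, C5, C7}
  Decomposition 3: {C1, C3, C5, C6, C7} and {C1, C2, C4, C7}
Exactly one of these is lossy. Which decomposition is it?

Decomposition 1: common = {C4, C7}, closure = {C3, C4, C7} → lossy.
Decomposition 2: common = {C3, C4, C5}, closure = {C3, C4, C5, C7} → lossless.
Decomposition 3: common = {C1, C7}, closure = {C1, C2, C3, C4, C6, C7} → lossless.

Decomposition 1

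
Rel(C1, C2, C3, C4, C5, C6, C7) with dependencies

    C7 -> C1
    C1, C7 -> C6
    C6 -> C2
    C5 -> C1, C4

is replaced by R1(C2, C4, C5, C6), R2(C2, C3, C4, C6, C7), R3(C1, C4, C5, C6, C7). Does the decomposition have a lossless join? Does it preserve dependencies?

Lossless test (chase): Rows 2 and 3 agree on C7; apply C7→C1 and equate their C1 entries. Rows 1 and 3 agree on C6; apply C6→C2 and equate their C2 entries. Rows 1 and 3 agree on C5; apply C5→C1, C4 and equate their C1, C4 entries. No row becomes fully distinguished — the join is lossy.
Dependency preservation: every FD's attributes lie within a single fragment, so each can be enforced locally — preserved.

lossy but dependency-preserving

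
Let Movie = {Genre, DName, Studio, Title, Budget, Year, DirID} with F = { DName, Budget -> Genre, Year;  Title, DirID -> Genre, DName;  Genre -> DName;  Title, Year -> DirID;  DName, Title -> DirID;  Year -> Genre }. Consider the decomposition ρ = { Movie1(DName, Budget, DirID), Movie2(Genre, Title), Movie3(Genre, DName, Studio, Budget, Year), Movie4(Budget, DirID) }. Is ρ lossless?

Chase test. Columns are Genre, DName, Studio, Title, Budget, Year, DirID; row i has aⱼ where attribute j ∈ Moviei, else bᵢⱼ.
Initial tableau (one row per fragment):
  row 1: b11 a2 b13 b14 a5 b16 a7
  row 2: a1 b22 b23 a4 b25 b26 b27
  row 3: a1 a2 a3 b34 a5 a6 b37
  row 4: b41 b42 b43 b44 a5 b46 a7
Rows 1 and 3 agree on DName, Budget; apply DName, Budget→Genre, Year and equate their Genre, Year entries.
Rows 1 and 2 agree on Genre; apply Genre→DName and equate their DName entries.
No row becomes fully distinguished — the join is lossy.

No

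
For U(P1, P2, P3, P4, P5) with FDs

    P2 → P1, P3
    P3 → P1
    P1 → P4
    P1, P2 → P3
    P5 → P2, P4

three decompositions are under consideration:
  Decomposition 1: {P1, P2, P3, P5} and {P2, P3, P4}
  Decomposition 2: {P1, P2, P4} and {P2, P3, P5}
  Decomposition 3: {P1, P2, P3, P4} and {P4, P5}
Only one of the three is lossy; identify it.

Decomposition 1: common = {P2, P3}, closure = {P1, P2, P3, P4} → lossless.
Decomposition 2: common = {P2}, closure = {P1, P2, P3, P4} → lossless.
Decomposition 3: common = {P4}, closure = {P4} → lossy.

Decomposition 3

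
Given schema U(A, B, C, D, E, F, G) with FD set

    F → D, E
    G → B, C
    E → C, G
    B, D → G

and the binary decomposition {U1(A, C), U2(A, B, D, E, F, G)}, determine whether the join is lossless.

Common attributes: U1 ∩ U2 = {A}.
No dependency enlarges {A}, so (A)⁺ = {A}.
The closure contains neither all of U1 = {A, C} nor all of U2 = {A, B, D, E, F, G}, so the common attributes are not a superkey of either fragment. The join is lossy.

No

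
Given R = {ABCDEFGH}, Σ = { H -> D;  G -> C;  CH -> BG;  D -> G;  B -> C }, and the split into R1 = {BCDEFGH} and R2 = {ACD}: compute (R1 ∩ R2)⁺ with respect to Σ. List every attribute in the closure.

CDG

R1 ∩ R2 = {CD}.
D → G applies, adding G
Closure: {CDG}.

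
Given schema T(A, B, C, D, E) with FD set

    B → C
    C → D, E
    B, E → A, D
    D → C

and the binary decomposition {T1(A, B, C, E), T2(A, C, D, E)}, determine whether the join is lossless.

Common attributes: T1 ∩ T2 = {A, C, E}.
Closure of {A, C, E}: C → D, E applies, adding D. So (A, C, E)⁺ = {A, C, D, E}.
This closure contains every attribute of T2, so T1 ∩ T2 → T2. The join is lossless.

Yes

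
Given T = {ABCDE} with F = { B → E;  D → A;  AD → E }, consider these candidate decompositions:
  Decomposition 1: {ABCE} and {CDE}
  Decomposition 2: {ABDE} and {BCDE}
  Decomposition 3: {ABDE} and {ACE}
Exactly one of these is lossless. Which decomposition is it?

Decomposition 2

Decomposition 1: common = {CE}, closure = {CE} → lossy.
Decomposition 2: common = {BDE}, closure = {ABDE} → lossless.
Decomposition 3: common = {AE}, closure = {AE} → lossy.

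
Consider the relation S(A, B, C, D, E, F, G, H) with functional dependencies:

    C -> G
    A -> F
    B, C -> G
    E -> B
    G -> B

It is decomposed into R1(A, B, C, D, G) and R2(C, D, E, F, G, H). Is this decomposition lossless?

No

Common attributes: R1 ∩ R2 = {C, D, G}.
Closure of {C, D, G}: G → B applies, adding B. So (C, D, G)⁺ = {B, C, D, G}.
The closure contains neither all of R1 = {A, B, C, D, G} nor all of R2 = {C, D, E, F, G, H}, so the common attributes are not a superkey of either fragment. The join is lossy.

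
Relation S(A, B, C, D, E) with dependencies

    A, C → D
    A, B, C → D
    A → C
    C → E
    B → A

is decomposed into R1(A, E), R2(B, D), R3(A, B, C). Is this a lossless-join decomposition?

Chase test. Columns are A, B, C, D, E; row i has aⱼ where attribute j ∈ Ri, else bᵢⱼ.
Initial tableau (one row per fragment):
  row 1: a1 b12 b13 b14 a5
  row 2: b21 a2 b23 a4 b25
  row 3: a1 a2 a3 b34 b35
Rows 1 and 3 agree on A; apply A→C and equate their C entries.
Rows 1 and 3 agree on C; apply C→E and equate their E entries.
Rows 2 and 3 agree on B; apply B→A and equate their A entries.
Rows 1 and 3 agree on A, C; apply A, C→D and equate their D entries.
Rows 1 and 2 agree on A; apply A→C and equate their C entries.
Rows 1 and 2 agree on C; apply C→E and equate their E entries.
Rows 1 and 2 agree on A, C; apply A, C→D and equate their D entries.
Row 2 is now all distinguished symbols — the join is lossless.

Yes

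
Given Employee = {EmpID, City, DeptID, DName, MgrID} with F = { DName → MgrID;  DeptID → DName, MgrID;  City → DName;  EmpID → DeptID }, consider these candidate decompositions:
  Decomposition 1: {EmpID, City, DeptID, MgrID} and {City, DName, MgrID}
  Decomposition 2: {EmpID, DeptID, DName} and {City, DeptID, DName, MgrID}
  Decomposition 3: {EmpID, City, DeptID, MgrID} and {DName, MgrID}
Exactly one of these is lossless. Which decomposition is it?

Decomposition 1

Decomposition 1: common = {City, MgrID}, closure = {City, DName, MgrID} → lossless.
Decomposition 2: common = {DeptID, DName}, closure = {DeptID, DName, MgrID} → lossy.
Decomposition 3: common = {MgrID}, closure = {MgrID} → lossy.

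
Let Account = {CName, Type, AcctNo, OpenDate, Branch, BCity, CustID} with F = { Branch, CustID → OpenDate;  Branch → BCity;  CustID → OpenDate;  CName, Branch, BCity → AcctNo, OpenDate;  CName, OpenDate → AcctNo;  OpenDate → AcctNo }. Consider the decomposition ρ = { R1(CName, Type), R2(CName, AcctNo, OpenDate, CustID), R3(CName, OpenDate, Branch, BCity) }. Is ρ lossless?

Chase test. Columns are CName, Type, AcctNo, OpenDate, Branch, BCity, CustID; row i has aⱼ where attribute j ∈ Ri, else bᵢⱼ.
Initial tableau (one row per fragment):
  row 1: a1 a2 b13 b14 b15 b16 b17
  row 2: a1 b22 a3 a4 b25 b26 a7
  row 3: a1 b32 b33 a4 a5 a6 b37
Rows 2 and 3 agree on CName, OpenDate; apply CName, OpenDate→AcctNo and equate their AcctNo entries.
No row becomes fully distinguished — the join is lossy.

No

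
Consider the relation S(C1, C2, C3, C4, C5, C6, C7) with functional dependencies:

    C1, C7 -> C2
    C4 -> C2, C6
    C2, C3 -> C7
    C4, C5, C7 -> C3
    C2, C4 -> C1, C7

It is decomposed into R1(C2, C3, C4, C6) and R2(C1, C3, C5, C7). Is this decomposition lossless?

Common attributes: R1 ∩ R2 = {C3}.
No dependency enlarges {C3}, so (C3)⁺ = {C3}.
The closure contains neither all of R1 = {C2, C3, C4, C6} nor all of R2 = {C1, C3, C5, C7}, so the common attributes are not a superkey of either fragment. The join is lossy.

No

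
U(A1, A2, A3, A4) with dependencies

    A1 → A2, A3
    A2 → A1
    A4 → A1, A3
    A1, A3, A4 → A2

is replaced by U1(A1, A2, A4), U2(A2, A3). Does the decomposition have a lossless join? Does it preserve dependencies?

lossless and dependency-preserving

Lossless test: (A2)⁺ = {A1, A2, A3}, which contains all of one fragment — lossless.
Dependency preservation: A1 → A2, A3; A4 → A1, A3; A1, A3, A4 → A2 are not contained in any single fragment, but the restricted closure of each left-hand side across the fragments still reaches the right-hand side; the remaining FDs each lie inside some fragment. All dependencies are preserved.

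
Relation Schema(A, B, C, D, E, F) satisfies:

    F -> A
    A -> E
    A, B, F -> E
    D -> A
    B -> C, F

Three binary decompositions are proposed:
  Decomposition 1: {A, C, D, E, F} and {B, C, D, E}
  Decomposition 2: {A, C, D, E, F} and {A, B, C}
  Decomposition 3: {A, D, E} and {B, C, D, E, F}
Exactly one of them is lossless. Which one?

Decomposition 3

Decomposition 1: common = {C, D, E}, closure = {A, C, D, E} → lossy.
Decomposition 2: common = {A, C}, closure = {A, C, E} → lossy.
Decomposition 3: common = {D, E}, closure = {A, D, E} → lossless.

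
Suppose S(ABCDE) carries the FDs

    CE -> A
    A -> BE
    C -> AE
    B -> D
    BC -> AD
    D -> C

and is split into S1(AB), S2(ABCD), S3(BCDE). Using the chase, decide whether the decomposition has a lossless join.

Chase test. Columns are ABCDE; row i has aⱼ where attribute j ∈ Si, else bᵢⱼ.
Initial tableau (one row per fragment):
  row 1: a1 a2 b13 b14 b15
  row 2: a1 a2 a3 a4 b25
  row 3: b31 a2 a3 a4 a5
Rows 1 and 2 agree on A; apply A→BE and equate their BE entries.
Rows 2 and 3 agree on C; apply C→AE and equate their AE entries.
Rows 1 and 2 agree on B; apply B→D and equate their D entries.
Rows 1 and 2 agree on D; apply D→C and equate their C entries.
Row 1 is now all distinguished symbols — the join is lossless.

Yes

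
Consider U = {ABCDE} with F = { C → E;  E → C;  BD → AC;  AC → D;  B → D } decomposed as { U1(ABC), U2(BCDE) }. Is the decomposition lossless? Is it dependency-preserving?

Lossless test: (BC)⁺ = {ABCDE}, which contains all of one fragment — lossless.
Dependency preservation: the restricted closure of {AC} across the fragments never reaches {D}, so AC → D cannot be enforced without a join — not preserved.

lossless but not dependency-preserving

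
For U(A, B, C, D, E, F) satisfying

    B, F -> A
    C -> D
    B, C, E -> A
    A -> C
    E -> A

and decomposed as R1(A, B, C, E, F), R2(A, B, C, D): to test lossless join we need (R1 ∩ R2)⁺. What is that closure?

R1 ∩ R2 = {A, B, C}.
C → D applies, adding D
Closure: {A, B, C, D}.

A, B, C, D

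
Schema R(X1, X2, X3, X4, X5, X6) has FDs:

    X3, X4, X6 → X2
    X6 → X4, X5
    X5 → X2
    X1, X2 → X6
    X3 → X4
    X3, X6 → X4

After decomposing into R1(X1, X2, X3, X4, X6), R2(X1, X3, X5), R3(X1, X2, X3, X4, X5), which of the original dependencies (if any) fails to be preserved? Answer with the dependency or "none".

Check X6 → X4, X5: no single fragment contains all of {X4, X5, X6}, and the restricted closure of {X6} across the fragments never reaches {X4, X5}.
X3, X4, X6 → X2 is preserved.
X5 → X2 is preserved.
X1, X2 → X6 is preserved.
X3 → X4 is preserved.
X3, X6 → X4 is preserved.

X6 → X4, X5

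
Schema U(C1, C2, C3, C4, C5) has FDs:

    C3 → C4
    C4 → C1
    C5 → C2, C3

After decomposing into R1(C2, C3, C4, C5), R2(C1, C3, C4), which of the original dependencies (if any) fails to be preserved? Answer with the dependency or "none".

none

C3 → C4 lies within R1.
C4 → C1 lies within R2.
C5 → C2, C3 lies within R1.
Every dependency is enforceable on the fragments, so the decomposition is dependency-preserving.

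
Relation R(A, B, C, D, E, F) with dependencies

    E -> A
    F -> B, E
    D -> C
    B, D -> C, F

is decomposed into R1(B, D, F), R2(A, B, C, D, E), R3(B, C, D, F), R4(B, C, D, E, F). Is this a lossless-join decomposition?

Yes

Chase test. Columns are A, B, C, D, E, F; row i has aⱼ where attribute j ∈ Ri, else bᵢⱼ.
Initial tableau (one row per fragment):
  row 1: b11 a2 b13 a4 b15 a6
  row 2: a1 a2 a3 a4 a5 b26
  row 3: b31 a2 a3 a4 b35 a6
  row 4: b41 a2 a3 a4 a5 a6
Rows 2 and 4 agree on E; apply E→A and equate their A entries.
Rows 1 and 3 agree on F; apply F→B, E and equate their B, E entries.
Rows 1 and 4 agree on F; apply F→B, E and equate their B, E entries.
Rows 1 and 2 agree on D; apply D→C and equate their C entries.
Rows 1 and 2 agree on B, D; apply B, D→C, F and equate their C, F entries.
Rows 1 and 2 agree on E; apply E→A and equate their A entries.
Rows 1 and 3 agree on E; apply E→A and equate their A entries.
Row 1 is now all distinguished symbols — the join is lossless.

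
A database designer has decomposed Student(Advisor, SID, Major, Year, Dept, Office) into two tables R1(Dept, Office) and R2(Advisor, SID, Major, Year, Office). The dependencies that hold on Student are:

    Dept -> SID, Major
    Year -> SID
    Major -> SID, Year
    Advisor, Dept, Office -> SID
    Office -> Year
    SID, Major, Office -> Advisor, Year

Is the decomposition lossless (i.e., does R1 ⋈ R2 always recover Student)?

No

Common attributes: R1 ∩ R2 = {Office}.
Closure of {Office}: Office → Year applies, adding Year; Year → SID applies, adding SID. So (Office)⁺ = {SID, Year, Office}.
The closure contains neither all of R1 = {Dept, Office} nor all of R2 = {Advisor, SID, Major, Year, Office}, so the common attributes are not a superkey of either fragment. The join is lossy.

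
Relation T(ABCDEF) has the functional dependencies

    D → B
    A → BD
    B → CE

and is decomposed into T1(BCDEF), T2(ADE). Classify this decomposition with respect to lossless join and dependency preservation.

Lossless test: (DE)⁺ = {BCDE}, which is a superkey of neither fragment — lossy.
Dependency preservation: A → BD is not contained in any single fragment, but the restricted closure of its left-hand side across the fragments still reaches the right-hand side; the remaining FDs each lie inside some fragment. All dependencies are preserved.

lossy but dependency-preserving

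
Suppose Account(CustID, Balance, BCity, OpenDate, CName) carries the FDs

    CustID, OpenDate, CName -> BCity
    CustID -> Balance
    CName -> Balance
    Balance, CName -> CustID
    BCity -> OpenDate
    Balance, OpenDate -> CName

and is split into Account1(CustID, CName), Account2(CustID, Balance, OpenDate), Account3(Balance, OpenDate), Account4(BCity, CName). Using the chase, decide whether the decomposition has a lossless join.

Chase test. Columns are CustID, Balance, BCity, OpenDate, CName; row i has aⱼ where attribute j ∈ Accounti, else bᵢⱼ.
Initial tableau (one row per fragment):
  row 1: a1 b12 b13 b14 a5
  row 2: a1 a2 b23 a4 b25
  row 3: b31 a2 b33 a4 b35
  row 4: b41 b42 a3 b44 a5
Rows 1 and 2 agree on CustID; apply CustID→Balance and equate their Balance entries.
Rows 1 and 4 agree on CName; apply CName→Balance and equate their Balance entries.
Rows 1 and 4 agree on Balance, CName; apply Balance, CName→CustID and equate their CustID entries.
Rows 2 and 3 agree on Balance, OpenDate; apply Balance, OpenDate→CName and equate their CName entries.
Rows 2 and 3 agree on Balance, CName; apply Balance, CName→CustID and equate their CustID entries.
Rows 2 and 3 agree on CustID, OpenDate, CName; apply CustID, OpenDate, CName→BCity and equate their BCity entries.
No row becomes fully distinguished — the join is lossy.

No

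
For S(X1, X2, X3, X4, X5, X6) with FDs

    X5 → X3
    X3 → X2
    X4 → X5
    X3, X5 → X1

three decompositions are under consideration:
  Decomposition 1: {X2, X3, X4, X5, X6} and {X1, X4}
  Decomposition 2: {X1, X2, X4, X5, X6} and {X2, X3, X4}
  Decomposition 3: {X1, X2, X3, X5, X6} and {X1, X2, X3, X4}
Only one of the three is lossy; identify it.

Decomposition 1: common = {X4}, closure = {X1, X2, X3, X4, X5} → lossless.
Decomposition 2: common = {X2, X4}, closure = {X1, X2, X3, X4, X5} → lossless.
Decomposition 3: common = {X1, X2, X3}, closure = {X1, X2, X3} → lossy.

Decomposition 3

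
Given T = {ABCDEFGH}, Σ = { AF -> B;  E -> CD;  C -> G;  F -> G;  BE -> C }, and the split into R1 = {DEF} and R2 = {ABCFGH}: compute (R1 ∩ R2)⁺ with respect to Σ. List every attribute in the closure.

FG

R1 ∩ R2 = {F}.
F → G applies, adding G
Closure: {FG}.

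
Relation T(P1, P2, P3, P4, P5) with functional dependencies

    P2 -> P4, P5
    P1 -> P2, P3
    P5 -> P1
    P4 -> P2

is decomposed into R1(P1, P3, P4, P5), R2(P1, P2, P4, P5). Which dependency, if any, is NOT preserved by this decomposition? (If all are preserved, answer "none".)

none

P2 → P4, P5 lies within R2.
P1 → P2, P3: restricted closure across fragments reaches P2, P3.
P5 → P1 lies within R1.
P4 → P2 lies within R2.
Every dependency is enforceable on the fragments, so the decomposition is dependency-preserving.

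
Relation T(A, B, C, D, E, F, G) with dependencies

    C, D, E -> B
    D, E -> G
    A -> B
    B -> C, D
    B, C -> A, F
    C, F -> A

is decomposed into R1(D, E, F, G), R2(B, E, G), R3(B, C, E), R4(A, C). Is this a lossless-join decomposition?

No

Chase test. Columns are A, B, C, D, E, F, G; row i has aⱼ where attribute j ∈ Ri, else bᵢⱼ.
Initial tableau (one row per fragment):
  row 1: b11 b12 b13 a4 a5 a6 a7
  row 2: b21 a2 b23 b24 a5 b26 a7
  row 3: b31 a2 a3 b34 a5 b36 b37
  row 4: a1 b42 a3 b44 b45 b46 b47
Rows 2 and 3 agree on B; apply B→C, D and equate their C, D entries.
Rows 2 and 3 agree on B, C; apply B, C→A, F and equate their A, F entries.
Rows 2 and 3 agree on D, E; apply D, E→G and equate their G entries.
No row becomes fully distinguished — the join is lossy.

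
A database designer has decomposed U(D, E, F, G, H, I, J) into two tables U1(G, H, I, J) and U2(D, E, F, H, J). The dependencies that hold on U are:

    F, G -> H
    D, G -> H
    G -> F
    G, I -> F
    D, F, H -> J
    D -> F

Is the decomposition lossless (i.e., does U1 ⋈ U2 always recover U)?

No

Common attributes: U1 ∩ U2 = {H, J}.
No dependency enlarges {H, J}, so (H, J)⁺ = {H, J}.
The closure contains neither all of U1 = {G, H, I, J} nor all of U2 = {D, E, F, H, J}, so the common attributes are not a superkey of either fragment. The join is lossy.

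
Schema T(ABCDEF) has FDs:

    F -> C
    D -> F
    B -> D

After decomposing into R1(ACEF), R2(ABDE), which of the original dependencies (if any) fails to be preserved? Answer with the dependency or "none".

Check D → F: no single fragment contains all of {DF}, and the restricted closure of {D} across the fragments never reaches {F}.
F → C is preserved.
B → D is preserved.

D -> F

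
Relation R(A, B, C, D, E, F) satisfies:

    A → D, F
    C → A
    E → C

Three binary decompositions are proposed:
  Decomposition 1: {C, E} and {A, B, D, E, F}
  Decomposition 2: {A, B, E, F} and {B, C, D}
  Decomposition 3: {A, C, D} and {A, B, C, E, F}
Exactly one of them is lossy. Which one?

Decomposition 2

Decomposition 1: common = {E}, closure = {A, C, D, E, F} → lossless.
Decomposition 2: common = {B}, closure = {B} → lossy.
Decomposition 3: common = {A, C}, closure = {A, C, D, F} → lossless.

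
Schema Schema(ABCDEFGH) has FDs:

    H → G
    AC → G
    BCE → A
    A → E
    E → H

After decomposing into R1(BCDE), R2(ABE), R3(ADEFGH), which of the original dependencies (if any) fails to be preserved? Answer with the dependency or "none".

BCE → A

Check BCE → A: no single fragment contains all of {ABCE}, and the restricted closure of {BCE} across the fragments never reaches {A}.
H → G is preserved.
AC → G is preserved.
A → E is preserved.
E → H is preserved.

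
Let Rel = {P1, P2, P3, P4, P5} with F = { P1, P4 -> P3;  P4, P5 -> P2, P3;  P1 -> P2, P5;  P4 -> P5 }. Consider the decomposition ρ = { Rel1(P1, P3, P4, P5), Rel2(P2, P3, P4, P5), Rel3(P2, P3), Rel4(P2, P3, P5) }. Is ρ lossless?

Yes

Chase test. Columns are P1, P2, P3, P4, P5; row i has aⱼ where attribute j ∈ Reli, else bᵢⱼ.
Initial tableau (one row per fragment):
  row 1: a1 b12 a3 a4 a5
  row 2: b21 a2 a3 a4 a5
  row 3: b31 a2 a3 b34 b35
  row 4: b41 a2 a3 b44 a5
Rows 1 and 2 agree on P4, P5; apply P4, P5→P2, P3 and equate their P2, P3 entries.
Row 1 is now all distinguished symbols — the join is lossless.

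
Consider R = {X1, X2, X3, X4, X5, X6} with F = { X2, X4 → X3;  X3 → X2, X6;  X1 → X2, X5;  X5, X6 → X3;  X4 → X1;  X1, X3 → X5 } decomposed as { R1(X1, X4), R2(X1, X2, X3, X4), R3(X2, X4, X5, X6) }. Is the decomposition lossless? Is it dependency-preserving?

Lossless test (chase): Rows 2 and 3 agree on X2, X4; apply X2, X4→X3 and equate their X3 entries. Rows 2 and 3 agree on X3; apply X3→X2, X6 and equate their X2, X6 entries. Rows 1 and 2 agree on X1; apply X1→X2, X5 and equate their X2, X5 entries. Rows 1 and 3 agree on X4; apply X4→X1 and equate their X1 entries. Rows 2 and 3 agree on X1, X3; apply X1, X3→X5 and equate their X5 entries. Rows 1 and 2 agree on X2, X4; apply X2, X4→X3 and equate their X3 entries. Rows 1 and 2 agree on X3; apply X3→X2, X6 and equate their X2, X6 entries. Row 1 is now all distinguished symbols — the join is lossless.
Dependency preservation: the restricted closure of {X3} across the fragments never reaches {X2, X6}, so X3 → X2, X6 cannot be enforced without a join — not preserved.

lossless but not dependency-preserving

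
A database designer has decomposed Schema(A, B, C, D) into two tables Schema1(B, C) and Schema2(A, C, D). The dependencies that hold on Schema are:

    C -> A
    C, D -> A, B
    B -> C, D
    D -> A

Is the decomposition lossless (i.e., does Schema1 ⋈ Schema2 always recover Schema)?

Common attributes: Schema1 ∩ Schema2 = {C}.
Closure of {C}: C → A applies, adding A. So (C)⁺ = {A, C}.
The closure contains neither all of Schema1 = {B, C} nor all of Schema2 = {A, C, D}, so the common attributes are not a superkey of either fragment. The join is lossy.

No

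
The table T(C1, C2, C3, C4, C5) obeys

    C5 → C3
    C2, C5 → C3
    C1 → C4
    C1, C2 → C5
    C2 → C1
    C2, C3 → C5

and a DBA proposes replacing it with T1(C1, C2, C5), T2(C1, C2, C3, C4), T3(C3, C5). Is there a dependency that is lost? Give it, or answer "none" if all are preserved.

C5 → C3 lies within T3.
C2, C5 → C3: restricted closure across fragments reaches C3.
C1 → C4 lies within T2.
C1, C2 → C5 lies within T1.
C2 → C1 lies within T1.
C2, C3 → C5: restricted closure across fragments reaches C5.
Every dependency is enforceable on the fragments, so the decomposition is dependency-preserving.

none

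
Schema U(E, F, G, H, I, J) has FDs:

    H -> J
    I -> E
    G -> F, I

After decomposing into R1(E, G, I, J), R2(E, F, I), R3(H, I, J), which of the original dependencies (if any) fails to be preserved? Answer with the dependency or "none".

Check G → F, I: no single fragment contains all of {F, G, I}, and the restricted closure of {G} across the fragments never reaches {F, I}.
H → J is preserved.
I → E is preserved.

G -> F, I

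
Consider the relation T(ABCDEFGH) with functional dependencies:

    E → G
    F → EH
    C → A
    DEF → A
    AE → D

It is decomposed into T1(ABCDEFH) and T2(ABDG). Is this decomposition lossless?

Common attributes: T1 ∩ T2 = {ABD}.
No dependency enlarges {ABD}, so (ABD)⁺ = {ABD}.
The closure contains neither all of T1 = {ABCDEFH} nor all of T2 = {ABDG}, so the common attributes are not a superkey of either fragment. The join is lossy.

No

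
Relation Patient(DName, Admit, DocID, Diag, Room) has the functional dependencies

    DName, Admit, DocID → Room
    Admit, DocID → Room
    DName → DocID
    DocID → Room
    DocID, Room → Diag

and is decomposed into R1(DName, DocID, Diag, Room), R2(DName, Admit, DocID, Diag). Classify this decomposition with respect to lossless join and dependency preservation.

Lossless test: (DName, DocID, Diag)⁺ = {DName, DocID, Diag, Room}, which contains all of one fragment — lossless.
Dependency preservation: DName, Admit, DocID → Room; Admit, DocID → Room are not contained in any single fragment, but the restricted closure of each left-hand side across the fragments still reaches the right-hand side; the remaining FDs each lie inside some fragment. All dependencies are preserved.

lossless and dependency-preserving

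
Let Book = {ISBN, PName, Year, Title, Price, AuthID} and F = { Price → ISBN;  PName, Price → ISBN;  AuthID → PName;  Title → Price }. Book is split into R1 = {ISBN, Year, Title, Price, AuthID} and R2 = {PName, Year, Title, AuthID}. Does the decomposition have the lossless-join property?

Common attributes: R1 ∩ R2 = {Year, Title, AuthID}.
Closure of {Year, Title, AuthID}: AuthID → PName applies, adding PName; Title → Price applies, adding Price; Price → ISBN applies, adding ISBN. So (Year, Title, AuthID)⁺ = {ISBN, PName, Year, Title, Price, AuthID}.
This closure contains every attribute of R1, so R1 ∩ R2 → R1. The join is lossless.

Yes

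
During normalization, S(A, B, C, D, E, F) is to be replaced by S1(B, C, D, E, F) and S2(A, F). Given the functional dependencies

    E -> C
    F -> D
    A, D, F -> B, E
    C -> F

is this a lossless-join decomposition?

No

Common attributes: S1 ∩ S2 = {F}.
Closure of {F}: F → D applies, adding D. So (F)⁺ = {D, F}.
The closure contains neither all of S1 = {B, C, D, E, F} nor all of S2 = {A, F}, so the common attributes are not a superkey of either fragment. The join is lossy.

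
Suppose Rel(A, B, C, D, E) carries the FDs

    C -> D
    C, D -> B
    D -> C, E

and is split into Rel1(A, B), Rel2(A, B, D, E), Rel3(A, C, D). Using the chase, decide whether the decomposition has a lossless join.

Chase test. Columns are A, B, C, D, E; row i has aⱼ where attribute j ∈ Reli, else bᵢⱼ.
Initial tableau (one row per fragment):
  row 1: a1 a2 b13 b14 b15
  row 2: a1 a2 b23 a4 a5
  row 3: a1 b32 a3 a4 b35
Rows 2 and 3 agree on D; apply D→C, E and equate their C, E entries.
Rows 2 and 3 agree on C, D; apply C, D→B and equate their B entries.
Row 2 is now all distinguished symbols — the join is lossless.

Yes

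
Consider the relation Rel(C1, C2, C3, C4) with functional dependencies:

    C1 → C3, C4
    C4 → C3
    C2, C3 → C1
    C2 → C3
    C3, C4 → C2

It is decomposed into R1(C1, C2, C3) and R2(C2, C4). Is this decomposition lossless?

Common attributes: R1 ∩ R2 = {C2}.
Closure of {C2}: C2 → C3 applies, adding C3; C2, C3 → C1 applies, adding C1; C1 → C3, C4 applies, adding C4. So (C2)⁺ = {C1, C2, C3, C4}.
This closure contains every attribute of R1, so R1 ∩ R2 → R1. The join is lossless.

Yes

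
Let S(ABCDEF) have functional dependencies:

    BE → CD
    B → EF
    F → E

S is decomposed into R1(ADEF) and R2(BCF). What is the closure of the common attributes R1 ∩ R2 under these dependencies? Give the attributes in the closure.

EF

R1 ∩ R2 = {F}.
F → E applies, adding E
Closure: {EF}.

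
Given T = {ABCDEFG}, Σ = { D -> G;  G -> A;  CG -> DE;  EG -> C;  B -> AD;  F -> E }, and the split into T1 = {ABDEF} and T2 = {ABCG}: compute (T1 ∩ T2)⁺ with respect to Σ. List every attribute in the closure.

ABDG

T1 ∩ T2 = {AB}.
B → AD applies, adding D
D → G applies, adding G
Closure: {ABDG}.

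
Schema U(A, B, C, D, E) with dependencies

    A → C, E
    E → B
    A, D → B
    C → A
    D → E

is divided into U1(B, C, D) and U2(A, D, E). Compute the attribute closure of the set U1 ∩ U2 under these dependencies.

B, D, E

U1 ∩ U2 = {D}.
D → E applies, adding E
E → B applies, adding B
Closure: {B, D, E}.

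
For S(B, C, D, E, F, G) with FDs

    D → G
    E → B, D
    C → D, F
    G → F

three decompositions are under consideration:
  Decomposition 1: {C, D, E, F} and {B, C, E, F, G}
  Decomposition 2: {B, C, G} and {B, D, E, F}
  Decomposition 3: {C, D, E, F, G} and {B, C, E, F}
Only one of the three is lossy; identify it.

Decomposition 1: common = {C, E, F}, closure = {B, C, D, E, F, G} → lossless.
Decomposition 2: common = {B}, closure = {B} → lossy.
Decomposition 3: common = {C, E, F}, closure = {B, C, D, E, F, G} → lossless.

Decomposition 2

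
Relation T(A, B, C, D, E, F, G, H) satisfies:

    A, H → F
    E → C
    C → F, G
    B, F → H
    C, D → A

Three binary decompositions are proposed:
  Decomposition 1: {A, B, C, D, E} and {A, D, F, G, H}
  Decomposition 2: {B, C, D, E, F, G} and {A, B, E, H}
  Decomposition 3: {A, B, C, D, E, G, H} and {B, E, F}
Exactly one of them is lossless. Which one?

Decomposition 1: common = {A, D}, closure = {A, D} → lossy.
Decomposition 2: common = {B, E}, closure = {B, C, E, F, G, H} → lossy.
Decomposition 3: common = {B, E}, closure = {B, C, E, F, G, H} → lossless.

Decomposition 3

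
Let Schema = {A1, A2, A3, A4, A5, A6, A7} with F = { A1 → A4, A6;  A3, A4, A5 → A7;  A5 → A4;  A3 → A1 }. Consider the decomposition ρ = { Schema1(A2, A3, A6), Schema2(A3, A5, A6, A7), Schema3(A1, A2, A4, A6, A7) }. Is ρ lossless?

Chase test. Columns are A1, A2, A3, A4, A5, A6, A7; row i has aⱼ where attribute j ∈ Schemai, else bᵢⱼ.
Initial tableau (one row per fragment):
  row 1: b11 a2 a3 b14 b15 a6 b17
  row 2: b21 b22 a3 b24 a5 a6 a7
  row 3: a1 a2 b33 a4 b35 a6 a7
Rows 1 and 2 agree on A3; apply A3→A1 and equate their A1 entries.
Rows 1 and 2 agree on A1; apply A1→A4, A6 and equate their A4, A6 entries.
No row becomes fully distinguished — the join is lossy.

No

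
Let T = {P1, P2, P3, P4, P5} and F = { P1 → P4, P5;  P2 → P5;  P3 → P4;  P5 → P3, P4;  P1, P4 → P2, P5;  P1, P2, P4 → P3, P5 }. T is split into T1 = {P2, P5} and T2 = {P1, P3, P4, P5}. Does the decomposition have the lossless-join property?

Common attributes: T1 ∩ T2 = {P5}.
Closure of {P5}: P5 → P3, P4 applies, adding P3, P4. So (P5)⁺ = {P3, P4, P5}.
The closure contains neither all of T1 = {P2, P5} nor all of T2 = {P1, P3, P4, P5}, so the common attributes are not a superkey of either fragment. The join is lossy.

No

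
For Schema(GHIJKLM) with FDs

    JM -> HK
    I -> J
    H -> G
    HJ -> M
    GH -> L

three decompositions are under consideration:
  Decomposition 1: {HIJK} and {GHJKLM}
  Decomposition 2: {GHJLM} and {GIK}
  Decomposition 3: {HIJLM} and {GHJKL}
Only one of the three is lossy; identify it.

Decomposition 1: common = {HJK}, closure = {GHJKLM} → lossless.
Decomposition 2: common = {G}, closure = {G} → lossy.
Decomposition 3: common = {HJL}, closure = {GHJKLM} → lossless.

Decomposition 2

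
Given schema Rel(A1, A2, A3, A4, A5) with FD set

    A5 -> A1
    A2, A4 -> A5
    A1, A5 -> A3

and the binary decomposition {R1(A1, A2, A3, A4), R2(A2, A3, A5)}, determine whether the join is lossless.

Common attributes: R1 ∩ R2 = {A2, A3}.
No dependency enlarges {A2, A3}, so (A2, A3)⁺ = {A2, A3}.
The closure contains neither all of R1 = {A1, A2, A3, A4} nor all of R2 = {A2, A3, A5}, so the common attributes are not a superkey of either fragment. The join is lossy.

No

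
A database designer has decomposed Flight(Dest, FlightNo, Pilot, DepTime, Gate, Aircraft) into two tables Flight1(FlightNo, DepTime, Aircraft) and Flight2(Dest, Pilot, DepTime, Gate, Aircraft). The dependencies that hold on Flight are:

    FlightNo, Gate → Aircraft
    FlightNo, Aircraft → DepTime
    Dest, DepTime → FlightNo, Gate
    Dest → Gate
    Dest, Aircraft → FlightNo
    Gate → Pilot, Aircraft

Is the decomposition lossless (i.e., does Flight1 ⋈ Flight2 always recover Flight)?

No

Common attributes: Flight1 ∩ Flight2 = {DepTime, Aircraft}.
No dependency enlarges {DepTime, Aircraft}, so (DepTime, Aircraft)⁺ = {DepTime, Aircraft}.
The closure contains neither all of Flight1 = {FlightNo, DepTime, Aircraft} nor all of Flight2 = {Dest, Pilot, DepTime, Gate, Aircraft}, so the common attributes are not a superkey of either fragment. The join is lossy.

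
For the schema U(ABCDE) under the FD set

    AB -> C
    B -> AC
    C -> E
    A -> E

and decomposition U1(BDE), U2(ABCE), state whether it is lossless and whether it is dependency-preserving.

lossless and dependency-preserving

Lossless test: (BE)⁺ = {ABCE}, which contains all of one fragment — lossless.
Dependency preservation: every FD's attributes lie within a single fragment, so each can be enforced locally — preserved.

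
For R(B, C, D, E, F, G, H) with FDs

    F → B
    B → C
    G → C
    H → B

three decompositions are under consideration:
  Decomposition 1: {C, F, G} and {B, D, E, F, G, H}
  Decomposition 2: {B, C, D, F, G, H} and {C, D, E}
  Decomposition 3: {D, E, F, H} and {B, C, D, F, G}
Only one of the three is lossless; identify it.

Decomposition 1

Decomposition 1: common = {F, G}, closure = {B, C, F, G} → lossless.
Decomposition 2: common = {C, D}, closure = {C, D} → lossy.
Decomposition 3: common = {D, F}, closure = {B, C, D, F} → lossy.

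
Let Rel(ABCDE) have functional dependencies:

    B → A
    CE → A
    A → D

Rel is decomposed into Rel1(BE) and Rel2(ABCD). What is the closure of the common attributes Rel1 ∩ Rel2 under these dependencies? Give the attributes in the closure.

Rel1 ∩ Rel2 = {B}.
B → A applies, adding A
A → D applies, adding D
Closure: {ABD}.

ABD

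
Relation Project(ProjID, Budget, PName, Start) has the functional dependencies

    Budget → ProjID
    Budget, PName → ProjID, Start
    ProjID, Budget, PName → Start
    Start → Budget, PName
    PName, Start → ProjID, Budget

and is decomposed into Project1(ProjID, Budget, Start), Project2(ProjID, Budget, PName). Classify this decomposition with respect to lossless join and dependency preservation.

Lossless test: (ProjID, Budget)⁺ = {ProjID, Budget}, which is a superkey of neither fragment — lossy.
Dependency preservation: the restricted closure of {Budget, PName} across the fragments never reaches {ProjID, Start}, so Budget, PName → ProjID, Start cannot be enforced without a join — not preserved.

lossy and not dependency-preserving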